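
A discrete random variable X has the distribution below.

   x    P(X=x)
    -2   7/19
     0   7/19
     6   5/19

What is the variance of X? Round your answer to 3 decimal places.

E[X] = (7/19)·(-2) + (7/19)·0 + (5/19)·6 = 16/19
E[X²] = (7/19)·4 + (7/19)·0 + (5/19)·36 = 208/19
Var(X) = 208/19 − (16/19)² = 3696/361 ≈ 10.238

10.238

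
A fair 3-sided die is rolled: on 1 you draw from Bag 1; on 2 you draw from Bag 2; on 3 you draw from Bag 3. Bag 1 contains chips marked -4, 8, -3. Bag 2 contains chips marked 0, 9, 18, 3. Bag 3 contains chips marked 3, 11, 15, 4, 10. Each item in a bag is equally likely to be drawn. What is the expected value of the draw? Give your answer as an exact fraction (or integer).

493/90

E[X | Bag 1] = (-4 + 8 − 3)/3 = 1/3
E[X | Bag 2] = (0 + 9 + 18 + 3)/4 = 15/2
E[X | Bag 3] = (3 + 11 + 15 + 4 + 10)/5 = 43/5
E[X] = (1/3)·1/3 + (1/3)·15/2 + (1/3)·43/5 = 493/90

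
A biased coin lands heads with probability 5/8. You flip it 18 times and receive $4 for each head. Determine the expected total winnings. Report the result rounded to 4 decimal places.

$45.0000

E[#heads] = 18·5/8 = 45/4 (linearity over flips).
E[winnings] = 4·45/4 = 45.
≈ 45.0000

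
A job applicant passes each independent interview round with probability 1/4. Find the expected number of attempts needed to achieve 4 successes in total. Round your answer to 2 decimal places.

16.00

By linearity (sum of 4 independent geometric waits), E[trials] = 4/p = 4/(1/4) = 16.
≈ 16.00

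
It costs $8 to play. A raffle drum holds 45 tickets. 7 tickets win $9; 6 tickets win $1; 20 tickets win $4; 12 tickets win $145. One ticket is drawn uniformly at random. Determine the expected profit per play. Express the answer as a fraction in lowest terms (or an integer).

E[payout] = (7/45)·9 + (6/45)·1 + (20/45)·4 + (12/45)·145 = 1889/45
Expected profit = 1889/45 − 8 = 1529/45

1529/45 dollars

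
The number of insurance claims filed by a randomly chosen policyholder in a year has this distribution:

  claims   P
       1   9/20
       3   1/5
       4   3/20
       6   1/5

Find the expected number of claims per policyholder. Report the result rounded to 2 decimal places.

2.85

E[X] = (9/20)·1 + (1/5)·3 + (3/20)·4 + (1/5)·6
     = 57/20 ≈ 2.85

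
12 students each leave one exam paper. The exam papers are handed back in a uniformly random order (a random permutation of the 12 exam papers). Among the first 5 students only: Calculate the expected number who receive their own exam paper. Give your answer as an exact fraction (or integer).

Let Xᵢ = 1 if person i gets their own exam paper. For each i, P(Xᵢ=1) = 1/12.
By linearity of expectation, E[X₁+…+X_5] = 5·(1/12) = 5/12.

5/12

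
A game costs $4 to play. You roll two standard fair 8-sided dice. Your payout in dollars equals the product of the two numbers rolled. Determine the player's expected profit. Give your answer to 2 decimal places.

$16.25

Distribution of the product of the two numbers rolled: 1 w.p. 1/64, 2 w.p. 1/32, 3 w.p. 1/32, 4 w.p. 3/64, 5 w.p. 1/32, 6 w.p. 1/16, …
E[payout] = (1/64)·1 + (1/32)·2 + (1/32)·3 + (3/64)·4 + (1/32)·5 + (1/16)·6 + (1/32)·7 + (1/16)·8 + (1/64)·9 + (1/32)·10 + (1/16)·12 + (1/32)·14 + (1/32)·15 + (3/64)·16 + (1/32)·18 + (1/32)·20 + (1/32)·21 + (1/16)·24 + (1/64)·25 + (1/32)·28 + (1/32)·30 + (1/32)·32 + (1/32)·35 + (1/64)·36 + (1/32)·40 + (1/32)·42 + (1/32)·48 + (1/64)·49 + (1/32)·56 + (1/64)·64 = 81/4
Expected profit = 81/4 − 4 = 65/4 ≈ $16.25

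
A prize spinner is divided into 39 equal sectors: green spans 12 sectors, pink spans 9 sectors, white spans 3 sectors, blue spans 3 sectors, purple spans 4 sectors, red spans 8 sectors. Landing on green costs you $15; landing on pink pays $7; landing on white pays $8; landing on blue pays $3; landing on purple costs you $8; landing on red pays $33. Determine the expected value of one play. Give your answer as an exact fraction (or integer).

148/39 dollars

E[payout] = (12/39)·(-15) + (9/39)·7 + (3/39)·8 + (3/39)·3 + (4/39)·(-8) + (8/39)·33 = 148/39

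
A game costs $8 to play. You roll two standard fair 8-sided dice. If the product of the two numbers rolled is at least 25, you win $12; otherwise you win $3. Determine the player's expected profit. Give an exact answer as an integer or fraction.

E[payout] = (11/16)·3 + (5/16)·12 = 93/16
Expected profit = 93/16 − 8 = -35/16

-35/16 dollars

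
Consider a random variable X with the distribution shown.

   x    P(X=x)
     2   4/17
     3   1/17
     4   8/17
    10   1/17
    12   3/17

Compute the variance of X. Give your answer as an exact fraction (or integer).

E[X] = (4/17)·2 + (1/17)·3 + (8/17)·4 + (1/17)·10 + (3/17)·12 = 89/17
E[X²] = (4/17)·4 + (1/17)·9 + (8/17)·16 + (1/17)·100 + (3/17)·144 = 685/17
Var(X) = 685/17 − (89/17)² = 3724/289

3724/289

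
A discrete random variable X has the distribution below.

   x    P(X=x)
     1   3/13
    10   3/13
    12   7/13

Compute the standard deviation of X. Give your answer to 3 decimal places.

E[X] = 9, E[X²] = 1311/13
Var(X) = E[X²] − (E[X])² = 1311/13 − 81 = 258/13
SD(X) = √(258/13) ≈ 4.455

4.455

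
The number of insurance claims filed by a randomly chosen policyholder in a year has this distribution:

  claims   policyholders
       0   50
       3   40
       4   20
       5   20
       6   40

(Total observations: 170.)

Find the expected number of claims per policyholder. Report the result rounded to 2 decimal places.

Total = 170, so P(claims=0) = 50/170, etc.
E[X] = (5/17)·0 + (4/17)·3 + (2/17)·4 + (2/17)·5 + (4/17)·6
     = 54/17 ≈ 3.18

3.18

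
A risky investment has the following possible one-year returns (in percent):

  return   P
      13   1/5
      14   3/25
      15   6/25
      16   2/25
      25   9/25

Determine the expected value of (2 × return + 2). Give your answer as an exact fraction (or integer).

E[2x+2] = (1/5)·28 + (3/25)·30 + (6/25)·32 + (2/25)·34 + (9/25)·52
     = 958/25

958/25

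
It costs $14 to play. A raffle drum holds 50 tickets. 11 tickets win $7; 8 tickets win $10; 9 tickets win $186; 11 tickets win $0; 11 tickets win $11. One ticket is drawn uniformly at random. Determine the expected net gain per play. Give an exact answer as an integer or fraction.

626/25 dollars

E[payout] = (11/50)·7 + (8/50)·10 + (9/50)·186 + (11/50)·0 + (11/50)·11 = 976/25
Expected profit = 976/25 − 14 = 626/25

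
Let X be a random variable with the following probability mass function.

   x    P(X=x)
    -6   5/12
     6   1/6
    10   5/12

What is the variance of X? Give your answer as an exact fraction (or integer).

E[X] = (5/12)·(-6) + (1/6)·6 + (5/12)·10 = 8/3
E[X²] = (5/12)·36 + (1/6)·36 + (5/12)·100 = 188/3
Var(X) = 188/3 − (8/3)² = 500/9

500/9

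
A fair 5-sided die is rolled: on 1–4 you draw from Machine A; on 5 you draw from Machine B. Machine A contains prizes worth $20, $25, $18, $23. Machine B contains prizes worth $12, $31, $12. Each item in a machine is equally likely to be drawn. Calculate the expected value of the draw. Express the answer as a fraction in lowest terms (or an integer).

E[X | Machine A] = (20 + 25 + 18 + 23)/4 = 43/2
E[X | Machine B] = (12 + 31 + 12)/3 = 55/3
E[X] = (4/5)·43/2 + (1/5)·55/3 = 313/15

313/15 dollars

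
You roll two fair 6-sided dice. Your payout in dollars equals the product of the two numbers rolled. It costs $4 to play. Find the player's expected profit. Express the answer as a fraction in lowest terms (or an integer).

33/4 dollars

Distribution of the product of the two numbers rolled: 1 w.p. 1/36, 2 w.p. 1/18, 3 w.p. 1/18, 4 w.p. 1/12, 5 w.p. 1/18, 6 w.p. 1/9, …
E[payout] = (1/36)·1 + (1/18)·2 + (1/18)·3 + (1/12)·4 + (1/18)·5 + (1/9)·6 + (1/18)·8 + (1/36)·9 + (1/18)·10 + (1/9)·12 + (1/18)·15 + (1/36)·16 + (1/18)·18 + (1/18)·20 + (1/18)·24 + (1/36)·25 + (1/18)·30 + (1/36)·36 = 49/4
Expected profit = 49/4 − 4 = 33/4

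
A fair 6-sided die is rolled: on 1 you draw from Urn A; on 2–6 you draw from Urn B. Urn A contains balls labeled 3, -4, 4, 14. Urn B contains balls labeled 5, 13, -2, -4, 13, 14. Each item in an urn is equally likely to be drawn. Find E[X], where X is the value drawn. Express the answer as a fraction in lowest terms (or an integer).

49/8

E[X | Urn A] = (3 − 4 + 4 + 14)/4 = 17/4
E[X | Urn B] = (5 + 13 − 2 − 4 + 13 + 14)/6 = 13/2
E[X] = (1/6)·17/4 + (5/6)·13/2 = 49/8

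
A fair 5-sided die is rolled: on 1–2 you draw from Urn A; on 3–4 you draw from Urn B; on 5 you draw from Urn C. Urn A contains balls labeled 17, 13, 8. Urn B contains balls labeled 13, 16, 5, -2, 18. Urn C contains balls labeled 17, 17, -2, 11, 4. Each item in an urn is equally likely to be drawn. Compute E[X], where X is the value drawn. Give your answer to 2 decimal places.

E[X | Urn A] = (17 + 13 + 8)/3 = 38/3
E[X | Urn B] = (13 + 16 + 5 − 2 + 18)/5 = 10
E[X | Urn C] = (17 + 17 − 2 + 11 + 4)/5 = 47/5
E[X] = (2/5)·38/3 + (2/5)·10 + (1/5)·47/5 = 821/75 ≈ 10.95

10.95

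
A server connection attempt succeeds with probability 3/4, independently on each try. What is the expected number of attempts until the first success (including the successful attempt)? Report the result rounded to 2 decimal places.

1.33

For a geometric distribution, E[trials] = 1/p = 1/(3/4) = 4/3.
≈ 1.33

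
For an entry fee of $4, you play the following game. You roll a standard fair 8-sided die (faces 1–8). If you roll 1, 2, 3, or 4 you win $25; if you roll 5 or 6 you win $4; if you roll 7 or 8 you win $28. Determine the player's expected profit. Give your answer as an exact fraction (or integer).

33/2 dollars

E[payout] = (1/4)·4 + (1/2)·25 + (1/4)·28 = 41/2
Expected profit = 41/2 − 4 = 33/2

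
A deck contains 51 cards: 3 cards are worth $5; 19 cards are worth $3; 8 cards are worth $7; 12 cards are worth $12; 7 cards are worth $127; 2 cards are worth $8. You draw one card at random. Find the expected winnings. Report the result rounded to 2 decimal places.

E[payout] = (3/51)·5 + (19/51)·3 + (8/51)·7 + (12/51)·12 + (7/51)·127 + (2/51)·8 = 1177/51
≈ $23.08

$23.08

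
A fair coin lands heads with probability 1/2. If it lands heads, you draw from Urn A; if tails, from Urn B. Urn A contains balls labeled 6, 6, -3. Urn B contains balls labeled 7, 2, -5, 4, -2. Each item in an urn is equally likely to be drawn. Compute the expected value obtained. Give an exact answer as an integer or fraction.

E[X | Urn A] = (6 + 6 − 3)/3 = 3
E[X | Urn B] = (7 + 2 − 5 + 4 − 2)/5 = 6/5
E[X] = (1/2)·3 + (1/2)·6/5 = 21/10

21/10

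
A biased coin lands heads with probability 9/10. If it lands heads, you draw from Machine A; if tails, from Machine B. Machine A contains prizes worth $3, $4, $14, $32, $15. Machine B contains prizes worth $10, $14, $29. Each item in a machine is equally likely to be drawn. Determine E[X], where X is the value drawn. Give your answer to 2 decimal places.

E[X | Machine A] = (3 + 4 + 14 + 32 + 15)/5 = 68/5
E[X | Machine B] = (10 + 14 + 29)/3 = 53/3
E[X] = (9/10)·68/5 + (1/10)·53/3 = 2101/150 ≈ 14.01

$14.01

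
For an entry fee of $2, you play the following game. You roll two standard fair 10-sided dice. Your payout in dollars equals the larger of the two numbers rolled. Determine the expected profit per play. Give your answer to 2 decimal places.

Distribution of the larger of the two numbers rolled: 1 w.p. 1/100, 2 w.p. 3/100, 3 w.p. 1/20, 4 w.p. 7/100, 5 w.p. 9/100, 6 w.p. 11/100, …
E[payout] = (1/100)·1 + (3/100)·2 + (1/20)·3 + (7/100)·4 + (9/100)·5 + (11/100)·6 + (13/100)·7 + (3/20)·8 + (17/100)·9 + (19/100)·10 = 143/20
Expected profit = 143/20 − 2 = 103/20 ≈ $5.15

$5.15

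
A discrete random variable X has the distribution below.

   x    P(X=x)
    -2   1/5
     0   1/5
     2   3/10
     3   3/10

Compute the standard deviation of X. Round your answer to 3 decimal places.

1.868

E[X] = 11/10, E[X²] = 47/10
Var(X) = E[X²] − (E[X])² = 47/10 − 121/100 = 349/100
SD(X) = √(349/100) ≈ 1.868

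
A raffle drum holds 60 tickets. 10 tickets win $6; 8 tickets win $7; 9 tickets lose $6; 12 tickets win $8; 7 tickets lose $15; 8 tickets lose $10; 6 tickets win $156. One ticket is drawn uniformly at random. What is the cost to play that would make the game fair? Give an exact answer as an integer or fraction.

303/20 dollars

E[payout] = (10/60)·6 + (8/60)·7 + (9/60)·(-6) + (12/60)·8 + (7/60)·(-15) + (8/60)·(-10) + (6/60)·156 = 303/20
Fair fee = E[payout] = 303/20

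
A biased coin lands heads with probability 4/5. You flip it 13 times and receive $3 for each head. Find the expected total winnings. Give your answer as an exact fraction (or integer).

156/5 dollars

E[#heads] = 13·4/5 = 52/5 (linearity over flips).
E[winnings] = 3·52/5 = 156/5.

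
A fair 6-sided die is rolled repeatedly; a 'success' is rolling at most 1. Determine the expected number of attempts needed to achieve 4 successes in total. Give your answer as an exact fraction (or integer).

24

By linearity (sum of 4 independent geometric waits), E[trials] = 4/p = 4/(1/6) = 24.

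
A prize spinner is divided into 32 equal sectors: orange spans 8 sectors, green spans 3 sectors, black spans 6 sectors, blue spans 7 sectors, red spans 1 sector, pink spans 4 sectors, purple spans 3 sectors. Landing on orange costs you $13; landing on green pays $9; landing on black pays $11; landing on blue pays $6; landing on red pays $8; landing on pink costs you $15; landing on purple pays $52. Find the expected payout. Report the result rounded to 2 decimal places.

$4.22

E[payout] = (8/32)·(-13) + (3/32)·9 + (6/32)·11 + (7/32)·6 + (1/32)·8 + (4/32)·(-15) + (3/32)·52 = 135/32
≈ $4.22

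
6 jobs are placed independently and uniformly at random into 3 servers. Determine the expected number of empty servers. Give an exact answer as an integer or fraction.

Let Xⱼ=1 if server j is empty. P(Xⱼ=1) = ((3-1)/3)^6 = 64/729.
By linearity, E[#empty] = 3·64/729 = 64/243.

64/243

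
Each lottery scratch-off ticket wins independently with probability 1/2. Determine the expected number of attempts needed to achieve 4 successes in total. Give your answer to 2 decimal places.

8.00

By linearity (sum of 4 independent geometric waits), E[trials] = 4/p = 4/(1/2) = 8.
≈ 8.00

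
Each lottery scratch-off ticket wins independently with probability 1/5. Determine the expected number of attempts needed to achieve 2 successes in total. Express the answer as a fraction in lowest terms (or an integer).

10

By linearity (sum of 2 independent geometric waits), E[trials] = 2/p = 2/(1/5) = 10.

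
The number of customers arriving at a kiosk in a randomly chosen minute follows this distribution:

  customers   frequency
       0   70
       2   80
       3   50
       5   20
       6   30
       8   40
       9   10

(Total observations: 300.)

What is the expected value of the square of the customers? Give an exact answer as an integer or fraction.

286/15

Total = 300, so P(customers=0) = 70/300, etc.
E[X²] = (7/30)·0 + (4/15)·4 + (1/6)·9 + (1/15)·25 + (1/10)·36 + (2/15)·64 + (1/30)·81
     = 286/15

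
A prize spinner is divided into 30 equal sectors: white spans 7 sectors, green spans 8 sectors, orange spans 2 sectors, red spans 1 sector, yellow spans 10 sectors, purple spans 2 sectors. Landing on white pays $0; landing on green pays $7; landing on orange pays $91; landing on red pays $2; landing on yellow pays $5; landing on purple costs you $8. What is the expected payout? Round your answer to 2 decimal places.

E[payout] = (7/30)·0 + (8/30)·7 + (2/30)·91 + (1/30)·2 + (10/30)·5 + (2/30)·(-8) = 137/15
≈ $9.13

$9.13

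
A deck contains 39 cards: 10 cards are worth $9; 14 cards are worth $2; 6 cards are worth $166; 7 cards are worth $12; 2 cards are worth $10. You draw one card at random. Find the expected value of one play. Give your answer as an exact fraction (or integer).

E[payout] = (10/39)·9 + (14/39)·2 + (6/39)·166 + (7/39)·12 + (2/39)·10 = 406/13

406/13 dollars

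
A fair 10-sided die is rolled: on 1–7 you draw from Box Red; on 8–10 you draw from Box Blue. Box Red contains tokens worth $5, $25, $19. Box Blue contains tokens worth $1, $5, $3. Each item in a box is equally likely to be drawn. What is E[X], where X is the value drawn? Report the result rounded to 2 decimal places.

E[X | Box Red] = (5 + 25 + 19)/3 = 49/3
E[X | Box Blue] = (1 + 5 + 3)/3 = 3
E[X] = (7/10)·49/3 + (3/10)·3 = 37/3 ≈ 12.33

$12.33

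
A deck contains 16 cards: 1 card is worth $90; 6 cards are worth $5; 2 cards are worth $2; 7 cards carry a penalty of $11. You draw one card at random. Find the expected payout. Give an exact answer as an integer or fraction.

E[payout] = (1/16)·90 + (6/16)·5 + (2/16)·2 + (7/16)·(-11) = 47/16

47/16 dollars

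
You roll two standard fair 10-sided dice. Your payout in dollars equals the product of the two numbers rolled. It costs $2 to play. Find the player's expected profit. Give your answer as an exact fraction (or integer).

113/4 dollars

Distribution of the product of the two numbers rolled: 1 w.p. 1/100, 2 w.p. 1/50, 3 w.p. 1/50, 4 w.p. 3/100, 5 w.p. 1/50, 6 w.p. 1/25, …
E[payout] = (1/100)·1 + (1/50)·2 + (1/50)·3 + (3/100)·4 + (1/50)·5 + (1/25)·6 + (1/50)·7 + (1/25)·8 + (3/100)·9 + (1/25)·10 + (1/25)·12 + (1/50)·14 + (1/50)·15 + (3/100)·16 + (1/25)·18 + (1/25)·20 + (1/50)·21 + (1/25)·24 + (1/100)·25 + (1/50)·27 + (1/50)·28 + (1/25)·30 + (1/50)·32 + (1/50)·35 + (3/100)·36 + (1/25)·40 + (1/50)·42 + (1/50)·45 + (1/50)·48 + (1/100)·49 + (1/50)·50 + (1/50)·54 + (1/50)·56 + (1/50)·60 + (1/50)·63 + (1/100)·64 + (1/50)·70 + (1/50)·72 + (1/50)·80 + (1/100)·81 + (1/50)·90 + (1/100)·100 = 121/4
Expected profit = 121/4 − 2 = 113/4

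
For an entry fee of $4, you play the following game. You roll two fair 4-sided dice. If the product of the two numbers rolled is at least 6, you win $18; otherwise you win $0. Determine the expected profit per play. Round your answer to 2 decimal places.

E[payout] = (1/2)·0 + (1/2)·18 = 9
Expected profit = 9 − 4 = 5 ≈ $5.00

$5.00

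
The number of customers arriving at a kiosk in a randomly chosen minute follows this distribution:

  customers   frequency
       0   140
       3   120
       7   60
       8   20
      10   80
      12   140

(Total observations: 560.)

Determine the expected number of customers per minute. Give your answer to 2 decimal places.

Total = 560, so P(customers=0) = 140/560, etc.
E[X] = (1/4)·0 + (3/14)·3 + (3/28)·7 + (1/28)·8 + (1/7)·10 + (1/4)·12
     = 171/28 ≈ 6.11

6.11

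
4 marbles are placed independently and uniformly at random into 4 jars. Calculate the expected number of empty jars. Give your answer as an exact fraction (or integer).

Let Xⱼ=1 if jar j is empty. P(Xⱼ=1) = ((4-1)/4)^4 = 81/256.
By linearity, E[#empty] = 4·81/256 = 81/64.

81/64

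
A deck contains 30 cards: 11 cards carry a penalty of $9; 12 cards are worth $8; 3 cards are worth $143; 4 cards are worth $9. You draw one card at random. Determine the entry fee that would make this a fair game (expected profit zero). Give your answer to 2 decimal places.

$15.40

E[payout] = (11/30)·(-9) + (12/30)·8 + (3/30)·143 + (4/30)·9 = 77/5
Fair fee = E[payout] = 77/5 ≈ $15.40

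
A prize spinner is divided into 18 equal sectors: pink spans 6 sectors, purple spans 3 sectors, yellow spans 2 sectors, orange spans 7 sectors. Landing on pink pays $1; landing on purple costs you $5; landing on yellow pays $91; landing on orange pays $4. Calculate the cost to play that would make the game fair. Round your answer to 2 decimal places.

E[payout] = (6/18)·1 + (3/18)·(-5) + (2/18)·91 + (7/18)·4 = 67/6
Fair fee = E[payout] = 67/6 ≈ $11.17

$11.17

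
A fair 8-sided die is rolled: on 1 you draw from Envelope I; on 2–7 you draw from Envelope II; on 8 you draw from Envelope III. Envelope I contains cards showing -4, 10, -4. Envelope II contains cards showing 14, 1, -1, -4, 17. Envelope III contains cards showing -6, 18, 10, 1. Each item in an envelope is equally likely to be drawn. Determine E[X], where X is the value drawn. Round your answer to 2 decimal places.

E[X | Envelope I] = (-4 + 10 − 4)/3 = 2/3
E[X | Envelope II] = (14 + 1 − 1 − 4 + 17)/5 = 27/5
E[X | Envelope III] = (-6 + 18 + 10 + 1)/4 = 23/4
E[X] = (1/8)·2/3 + (3/4)·27/5 + (1/8)·23/4 = 2329/480 ≈ 4.85

4.85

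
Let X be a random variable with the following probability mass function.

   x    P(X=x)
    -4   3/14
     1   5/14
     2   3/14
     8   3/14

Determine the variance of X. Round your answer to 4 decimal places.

15.6582

E[X] = (3/14)·(-4) + (5/14)·1 + (3/14)·2 + (3/14)·8 = 23/14
E[X²] = (3/14)·16 + (5/14)·1 + (3/14)·4 + (3/14)·64 = 257/14
Var(X) = 257/14 − (23/14)² = 3069/196 ≈ 15.6582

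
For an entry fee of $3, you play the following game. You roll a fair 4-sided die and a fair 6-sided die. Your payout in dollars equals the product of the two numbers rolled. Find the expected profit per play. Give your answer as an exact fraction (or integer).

23/4 dollars

Distribution of the product of the two numbers rolled: 1 w.p. 1/24, 2 w.p. 1/12, 3 w.p. 1/12, 4 w.p. 1/8, 5 w.p. 1/24, 6 w.p. 1/8, …
E[payout] = (1/24)·1 + (1/12)·2 + (1/12)·3 + (1/8)·4 + (1/24)·5 + (1/8)·6 + (1/12)·8 + (1/24)·9 + (1/24)·10 + (1/8)·12 + (1/24)·15 + (1/24)·16 + (1/24)·18 + (1/24)·20 + (1/24)·24 = 35/4
Expected profit = 35/4 − 3 = 23/4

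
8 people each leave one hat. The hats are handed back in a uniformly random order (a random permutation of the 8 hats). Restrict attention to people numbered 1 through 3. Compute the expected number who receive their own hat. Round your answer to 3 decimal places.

Let Xᵢ = 1 if person i gets their own hat. For each i, P(Xᵢ=1) = 1/8.
By linearity of expectation, E[X₁+…+X_3] = 3·(1/8) = 3/8.
≈ 0.375

0.375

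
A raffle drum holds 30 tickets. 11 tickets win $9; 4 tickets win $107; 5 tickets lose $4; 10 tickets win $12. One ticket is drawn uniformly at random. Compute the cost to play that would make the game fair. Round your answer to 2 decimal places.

E[payout] = (11/30)·9 + (4/30)·107 + (5/30)·(-4) + (10/30)·12 = 209/10
Fair fee = E[payout] = 209/10 ≈ $20.90

$20.90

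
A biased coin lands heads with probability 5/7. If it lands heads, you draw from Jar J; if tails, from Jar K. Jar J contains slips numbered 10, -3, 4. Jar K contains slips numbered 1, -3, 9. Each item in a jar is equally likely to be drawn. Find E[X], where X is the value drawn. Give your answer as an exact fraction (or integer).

23/7

E[X | Jar J] = (10 − 3 + 4)/3 = 11/3
E[X | Jar K] = (1 − 3 + 9)/3 = 7/3
E[X] = (5/7)·11/3 + (2/7)·7/3 = 23/7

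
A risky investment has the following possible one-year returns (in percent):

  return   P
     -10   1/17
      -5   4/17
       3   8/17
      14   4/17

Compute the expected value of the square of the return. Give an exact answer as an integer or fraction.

1056/17

E[X²] = (1/17)·100 + (4/17)·25 + (8/17)·9 + (4/17)·196
     = 1056/17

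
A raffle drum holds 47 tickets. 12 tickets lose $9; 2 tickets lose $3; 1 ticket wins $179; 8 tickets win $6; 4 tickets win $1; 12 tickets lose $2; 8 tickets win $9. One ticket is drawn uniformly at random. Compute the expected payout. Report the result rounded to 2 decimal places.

E[payout] = (12/47)·(-9) + (2/47)·(-3) + (1/47)·179 + (8/47)·6 + (4/47)·1 + (12/47)·(-2) + (8/47)·9 = 165/47
≈ $3.51

$3.51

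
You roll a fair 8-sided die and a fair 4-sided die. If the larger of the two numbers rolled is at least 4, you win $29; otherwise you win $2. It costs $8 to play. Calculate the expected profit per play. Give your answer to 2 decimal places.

E[payout] = (9/32)·2 + (23/32)·29 = 685/32
Expected profit = 685/32 − 8 = 429/32 ≈ $13.41

$13.41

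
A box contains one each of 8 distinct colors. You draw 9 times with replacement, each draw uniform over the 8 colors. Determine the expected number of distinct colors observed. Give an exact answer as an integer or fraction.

93864121/16777216

Let Xⱼ=1 if type j appears at least once. P(Xⱼ=1) = 1 − ((8−1)/8)^9 = 93864121/134217728.
E[#distinct] = 8·93864121/134217728 = 93864121/16777216.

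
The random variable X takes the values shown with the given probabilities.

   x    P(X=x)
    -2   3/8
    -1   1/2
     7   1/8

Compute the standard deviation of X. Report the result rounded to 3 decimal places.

E[X] = -3/8, E[X²] = 65/8
Var(X) = E[X²] − (E[X])² = 65/8 − 9/64 = 511/64
SD(X) = √(511/64) ≈ 2.826

2.826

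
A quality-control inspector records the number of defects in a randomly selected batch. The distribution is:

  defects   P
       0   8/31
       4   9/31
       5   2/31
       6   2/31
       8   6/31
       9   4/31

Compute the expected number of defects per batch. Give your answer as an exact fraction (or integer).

E[X] = (8/31)·0 + (9/31)·4 + (2/31)·5 + (2/31)·6 + (6/31)·8 + (4/31)·9
     = 142/31

142/31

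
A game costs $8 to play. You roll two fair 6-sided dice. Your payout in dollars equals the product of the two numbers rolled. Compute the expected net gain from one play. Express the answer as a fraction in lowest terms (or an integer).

Distribution of the product of the two numbers rolled: 1 w.p. 1/36, 2 w.p. 1/18, 3 w.p. 1/18, 4 w.p. 1/12, 5 w.p. 1/18, 6 w.p. 1/9, …
E[payout] = (1/36)·1 + (1/18)·2 + (1/18)·3 + (1/12)·4 + (1/18)·5 + (1/9)·6 + (1/18)·8 + (1/36)·9 + (1/18)·10 + (1/9)·12 + (1/18)·15 + (1/36)·16 + (1/18)·18 + (1/18)·20 + (1/18)·24 + (1/36)·25 + (1/18)·30 + (1/36)·36 = 49/4
Expected profit = 49/4 − 8 = 17/4

17/4 dollars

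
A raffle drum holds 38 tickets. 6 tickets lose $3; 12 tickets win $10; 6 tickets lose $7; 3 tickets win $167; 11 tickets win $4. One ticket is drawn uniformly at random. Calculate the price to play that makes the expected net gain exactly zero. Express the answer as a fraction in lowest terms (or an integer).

E[payout] = (6/38)·(-3) + (12/38)·10 + (6/38)·(-7) + (3/38)·167 + (11/38)·4 = 605/38
Fair fee = E[payout] = 605/38

605/38 dollars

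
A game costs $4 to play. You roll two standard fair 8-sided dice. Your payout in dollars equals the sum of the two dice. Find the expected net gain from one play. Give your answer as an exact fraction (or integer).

Distribution of the sum of the two dice: 2 w.p. 1/64, 3 w.p. 1/32, 4 w.p. 3/64, 5 w.p. 1/16, 6 w.p. 5/64, 7 w.p. 3/32, …
E[payout] = (1/64)·2 + (1/32)·3 + (3/64)·4 + (1/16)·5 + (5/64)·6 + (3/32)·7 + (7/64)·8 + (1/8)·9 + (7/64)·10 + (3/32)·11 + (5/64)·12 + (1/16)·13 + (3/64)·14 + (1/32)·15 + (1/64)·16 = 9
Expected profit = 9 − 4 = 5

$5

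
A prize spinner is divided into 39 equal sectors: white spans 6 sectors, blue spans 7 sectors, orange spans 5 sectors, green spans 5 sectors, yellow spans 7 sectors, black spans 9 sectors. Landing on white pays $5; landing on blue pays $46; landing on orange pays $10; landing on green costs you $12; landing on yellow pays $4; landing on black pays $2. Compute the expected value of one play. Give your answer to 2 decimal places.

E[payout] = (6/39)·5 + (7/39)·46 + (5/39)·10 + (5/39)·(-12) + (7/39)·4 + (9/39)·2 = 388/39
≈ $9.95

$9.95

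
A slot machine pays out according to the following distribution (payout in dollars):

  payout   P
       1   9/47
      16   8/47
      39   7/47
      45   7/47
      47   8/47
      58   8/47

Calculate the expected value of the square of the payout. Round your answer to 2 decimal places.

1520.49

E[X²] = (9/47)·1 + (8/47)·256 + (7/47)·1521 + (7/47)·2025 + (8/47)·2209 + (8/47)·3364
     = 71463/47 ≈ 1520.49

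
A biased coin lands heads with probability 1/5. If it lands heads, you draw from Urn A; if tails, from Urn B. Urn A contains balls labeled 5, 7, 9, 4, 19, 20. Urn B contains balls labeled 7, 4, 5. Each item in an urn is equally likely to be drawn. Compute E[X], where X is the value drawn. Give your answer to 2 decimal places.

6.40

E[X | Urn A] = (5 + 7 + 9 + 4 + 19 + 20)/6 = 32/3
E[X | Urn B] = (7 + 4 + 5)/3 = 16/3
E[X] = (1/5)·32/3 + (4/5)·16/3 = 32/5 ≈ 6.40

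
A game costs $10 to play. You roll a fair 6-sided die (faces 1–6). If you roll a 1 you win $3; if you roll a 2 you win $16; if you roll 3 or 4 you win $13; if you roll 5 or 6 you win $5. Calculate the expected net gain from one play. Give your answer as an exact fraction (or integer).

E[payout] = (1/6)·3 + (1/3)·5 + (1/3)·13 + (1/6)·16 = 55/6
Expected profit = 55/6 − 10 = -5/6

-5/6 dollars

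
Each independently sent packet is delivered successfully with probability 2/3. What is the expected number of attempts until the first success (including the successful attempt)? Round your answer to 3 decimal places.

For a geometric distribution, E[trials] = 1/p = 1/(2/3) = 3/2.
≈ 1.500

1.500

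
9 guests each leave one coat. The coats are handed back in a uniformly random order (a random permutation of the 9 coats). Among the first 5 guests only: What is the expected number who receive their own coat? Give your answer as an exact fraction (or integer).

5/9

Let Xᵢ = 1 if person i gets their own coat. For each i, P(Xᵢ=1) = 1/9.
By linearity of expectation, E[X₁+…+X_5] = 5·(1/9) = 5/9.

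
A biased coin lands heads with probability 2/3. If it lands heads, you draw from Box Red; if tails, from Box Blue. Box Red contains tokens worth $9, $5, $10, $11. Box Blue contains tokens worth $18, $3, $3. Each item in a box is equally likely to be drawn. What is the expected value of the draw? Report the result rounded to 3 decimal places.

E[X | Box Red] = (9 + 5 + 10 + 11)/4 = 35/4
E[X | Box Blue] = (18 + 3 + 3)/3 = 8
E[X] = (2/3)·35/4 + (1/3)·8 = 17/2 ≈ 8.500

$8.500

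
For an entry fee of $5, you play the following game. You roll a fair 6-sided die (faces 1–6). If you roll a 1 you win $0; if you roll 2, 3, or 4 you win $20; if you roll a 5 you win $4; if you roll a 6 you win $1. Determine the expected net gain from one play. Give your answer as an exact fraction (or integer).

35/6 dollars

E[payout] = (1/6)·0 + (1/6)·1 + (1/6)·4 + (1/2)·20 = 65/6
Expected profit = 65/6 − 5 = 35/6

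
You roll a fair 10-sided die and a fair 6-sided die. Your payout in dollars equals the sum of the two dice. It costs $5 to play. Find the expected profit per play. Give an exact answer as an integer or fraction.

Distribution of the sum of the two dice: 2 w.p. 1/60, 3 w.p. 1/30, 4 w.p. 1/20, 5 w.p. 1/15, 6 w.p. 1/12, 7 w.p. 1/10, …
E[payout] = (1/60)·2 + (1/30)·3 + (1/20)·4 + (1/15)·5 + (1/12)·6 + (1/10)·7 + (1/10)·8 + (1/10)·9 + (1/10)·10 + (1/10)·11 + (1/12)·12 + (1/15)·13 + (1/20)·14 + (1/30)·15 + (1/60)·16 = 9
Expected profit = 9 − 5 = 4

$4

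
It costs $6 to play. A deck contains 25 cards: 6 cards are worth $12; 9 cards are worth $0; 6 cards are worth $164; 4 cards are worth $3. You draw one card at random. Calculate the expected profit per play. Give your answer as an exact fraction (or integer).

918/25 dollars

E[payout] = (6/25)·12 + (9/25)·0 + (6/25)·164 + (4/25)·3 = 1068/25
Expected profit = 1068/25 − 6 = 918/25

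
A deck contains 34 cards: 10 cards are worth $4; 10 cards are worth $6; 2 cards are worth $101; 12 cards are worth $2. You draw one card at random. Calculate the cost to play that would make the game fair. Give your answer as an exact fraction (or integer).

163/17 dollars

E[payout] = (10/34)·4 + (10/34)·6 + (2/34)·101 + (12/34)·2 = 163/17
Fair fee = E[payout] = 163/17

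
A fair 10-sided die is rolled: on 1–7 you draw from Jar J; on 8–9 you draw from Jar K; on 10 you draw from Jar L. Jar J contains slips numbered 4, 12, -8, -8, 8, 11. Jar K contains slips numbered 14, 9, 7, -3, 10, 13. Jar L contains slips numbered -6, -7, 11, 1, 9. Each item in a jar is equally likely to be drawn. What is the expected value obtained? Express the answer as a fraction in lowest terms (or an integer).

E[X | Jar J] = (4 + 12 − 8 − 8 + 8 + 11)/6 = 19/6
E[X | Jar K] = (14 + 9 + 7 − 3 + 10 + 13)/6 = 25/3
E[X | Jar L] = (-6 − 7 + 11 + 1 + 9)/5 = 8/5
E[X] = (7/10)·19/6 + (1/5)·25/3 + (1/10)·8/5 = 1213/300

1213/300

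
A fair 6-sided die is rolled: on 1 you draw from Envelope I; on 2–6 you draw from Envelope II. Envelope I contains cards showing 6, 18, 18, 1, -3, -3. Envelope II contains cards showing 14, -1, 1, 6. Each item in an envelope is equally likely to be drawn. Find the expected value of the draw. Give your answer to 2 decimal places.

E[X | Envelope I] = (6 + 18 + 18 + 1 − 3 − 3)/6 = 37/6
E[X | Envelope II] = (14 − 1 + 1 + 6)/4 = 5
E[X] = (1/6)·37/6 + (5/6)·5 = 187/36 ≈ 5.19

5.19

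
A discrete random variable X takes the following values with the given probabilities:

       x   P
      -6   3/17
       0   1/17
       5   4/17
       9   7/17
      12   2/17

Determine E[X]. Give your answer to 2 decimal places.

5.24

E[X] = (3/17)·(-6) + (1/17)·0 + (4/17)·5 + (7/17)·9 + (2/17)·12
     = 89/17 ≈ 5.24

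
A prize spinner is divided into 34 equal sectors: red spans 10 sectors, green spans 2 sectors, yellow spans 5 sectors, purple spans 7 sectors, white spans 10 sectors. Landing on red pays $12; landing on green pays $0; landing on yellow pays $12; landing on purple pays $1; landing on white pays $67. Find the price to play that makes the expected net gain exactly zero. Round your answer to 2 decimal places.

E[payout] = (10/34)·12 + (2/34)·0 + (5/34)·12 + (7/34)·1 + (10/34)·67 = 857/34
Fair fee = E[payout] = 857/34 ≈ $25.21

$25.21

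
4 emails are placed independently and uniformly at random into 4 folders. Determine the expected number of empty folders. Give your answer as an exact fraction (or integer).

Let Xⱼ=1 if folder j is empty. P(Xⱼ=1) = ((4-1)/4)^4 = 81/256.
By linearity, E[#empty] = 4·81/256 = 81/64.

81/64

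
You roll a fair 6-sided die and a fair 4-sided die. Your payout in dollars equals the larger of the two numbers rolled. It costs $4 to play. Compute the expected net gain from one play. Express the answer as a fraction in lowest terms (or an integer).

Distribution of the larger of the two numbers rolled: 1 w.p. 1/24, 2 w.p. 1/8, 3 w.p. 5/24, 4 w.p. 7/24, 5 w.p. 1/6, 6 w.p. 1/6
E[payout] = (1/24)·1 + (1/8)·2 + (5/24)·3 + (7/24)·4 + (1/6)·5 + (1/6)·6 = 47/12
Expected profit = 47/12 − 4 = -1/12

-1/12 dollars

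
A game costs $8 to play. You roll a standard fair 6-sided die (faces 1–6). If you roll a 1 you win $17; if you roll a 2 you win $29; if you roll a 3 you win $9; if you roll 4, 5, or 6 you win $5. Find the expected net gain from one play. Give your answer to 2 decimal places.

$3.67

E[payout] = (1/2)·5 + (1/6)·9 + (1/6)·17 + (1/6)·29 = 35/3
Expected profit = 35/3 − 8 = 11/3 ≈ $3.67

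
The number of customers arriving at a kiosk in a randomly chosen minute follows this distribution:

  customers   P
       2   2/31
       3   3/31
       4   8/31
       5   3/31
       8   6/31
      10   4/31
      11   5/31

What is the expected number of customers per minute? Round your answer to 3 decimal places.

E[X] = (2/31)·2 + (3/31)·3 + (8/31)·4 + (3/31)·5 + (6/31)·8 + (4/31)·10 + (5/31)·11
     = 203/31 ≈ 6.548

6.548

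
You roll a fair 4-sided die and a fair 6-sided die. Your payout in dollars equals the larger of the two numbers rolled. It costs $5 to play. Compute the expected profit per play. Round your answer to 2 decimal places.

-$1.08

Distribution of the larger of the two numbers rolled: 1 w.p. 1/24, 2 w.p. 1/8, 3 w.p. 5/24, 4 w.p. 7/24, 5 w.p. 1/6, 6 w.p. 1/6
E[payout] = (1/24)·1 + (1/8)·2 + (5/24)·3 + (7/24)·4 + (1/6)·5 + (1/6)·6 = 47/12
Expected profit = 47/12 − 5 = -13/12 ≈ -$1.08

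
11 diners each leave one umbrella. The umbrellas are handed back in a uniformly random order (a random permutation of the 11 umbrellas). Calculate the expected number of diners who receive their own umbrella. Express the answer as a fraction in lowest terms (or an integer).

1

Let Xᵢ = 1 if person i gets their own umbrella. For each i, P(Xᵢ=1) = 1/11.
By linearity of expectation, E[X₁+…+X_11] = 11·(1/11) = 1.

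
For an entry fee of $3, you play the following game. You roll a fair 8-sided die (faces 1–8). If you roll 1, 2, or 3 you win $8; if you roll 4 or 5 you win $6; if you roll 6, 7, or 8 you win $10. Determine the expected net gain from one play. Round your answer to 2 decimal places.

$5.25

E[payout] = (1/4)·6 + (3/8)·8 + (3/8)·10 = 33/4
Expected profit = 33/4 − 3 = 21/4 ≈ $5.25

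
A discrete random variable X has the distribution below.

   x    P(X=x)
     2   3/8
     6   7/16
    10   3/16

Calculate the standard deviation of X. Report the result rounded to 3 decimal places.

2.905

E[X] = 21/4, E[X²] = 36
Var(X) = E[X²] − (E[X])² = 36 − 441/16 = 135/16
SD(X) = √(135/16) ≈ 2.905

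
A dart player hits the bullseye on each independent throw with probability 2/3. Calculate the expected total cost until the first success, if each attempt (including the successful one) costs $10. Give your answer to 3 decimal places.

$15.000

E[#attempts] = 1/p = 3/2; E[cost] = 10·3/2 = 15.
≈ 15.000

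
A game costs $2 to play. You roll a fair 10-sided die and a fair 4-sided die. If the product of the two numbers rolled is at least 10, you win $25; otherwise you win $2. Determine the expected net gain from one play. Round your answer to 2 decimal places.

$12.65

E[payout] = (9/20)·2 + (11/20)·25 = 293/20
Expected profit = 293/20 − 2 = 253/20 ≈ $12.65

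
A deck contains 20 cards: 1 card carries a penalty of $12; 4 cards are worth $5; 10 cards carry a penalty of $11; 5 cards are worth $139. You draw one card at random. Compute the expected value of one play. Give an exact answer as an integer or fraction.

E[payout] = (1/20)·(-12) + (4/20)·5 + (10/20)·(-11) + (5/20)·139 = 593/20

593/20 dollars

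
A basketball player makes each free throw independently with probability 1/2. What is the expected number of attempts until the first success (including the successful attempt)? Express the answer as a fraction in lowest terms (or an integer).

For a geometric distribution, E[trials] = 1/p = 1/(1/2) = 2.

2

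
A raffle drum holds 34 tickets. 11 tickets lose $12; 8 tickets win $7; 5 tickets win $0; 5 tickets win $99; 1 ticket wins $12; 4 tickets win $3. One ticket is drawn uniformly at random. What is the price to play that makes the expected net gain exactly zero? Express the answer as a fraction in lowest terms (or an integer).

443/34 dollars

E[payout] = (11/34)·(-12) + (8/34)·7 + (5/34)·0 + (5/34)·99 + (1/34)·12 + (4/34)·3 = 443/34
Fair fee = E[payout] = 443/34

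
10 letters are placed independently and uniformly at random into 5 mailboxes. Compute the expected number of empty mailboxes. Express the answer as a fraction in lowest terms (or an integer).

1048576/1953125

Let Xⱼ=1 if mailbox j is empty. P(Xⱼ=1) = ((5-1)/5)^10 = 1048576/9765625.
By linearity, E[#empty] = 5·1048576/9765625 = 1048576/1953125.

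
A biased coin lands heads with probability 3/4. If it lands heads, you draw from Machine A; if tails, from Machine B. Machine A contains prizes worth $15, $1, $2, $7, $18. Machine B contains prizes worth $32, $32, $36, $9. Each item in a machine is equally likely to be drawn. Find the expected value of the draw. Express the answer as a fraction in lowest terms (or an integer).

E[X | Machine A] = (15 + 1 + 2 + 7 + 18)/5 = 43/5
E[X | Machine B] = (32 + 32 + 36 + 9)/4 = 109/4
E[X] = (3/4)·43/5 + (1/4)·109/4 = 1061/80

1061/80 dollars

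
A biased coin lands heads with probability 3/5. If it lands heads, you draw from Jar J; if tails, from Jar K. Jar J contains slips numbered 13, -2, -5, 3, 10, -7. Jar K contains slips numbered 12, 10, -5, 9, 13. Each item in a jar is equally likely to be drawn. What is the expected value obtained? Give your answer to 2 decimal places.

4.32

E[X | Jar J] = (13 − 2 − 5 + 3 + 10 − 7)/6 = 2
E[X | Jar K] = (12 + 10 − 5 + 9 + 13)/5 = 39/5
E[X] = (3/5)·2 + (2/5)·39/5 = 108/25 ≈ 4.32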